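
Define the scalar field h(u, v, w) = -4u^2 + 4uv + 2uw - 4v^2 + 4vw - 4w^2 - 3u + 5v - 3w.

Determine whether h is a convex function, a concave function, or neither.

concave

h is quadratic, so its Hessian is the constant matrix H = [[-8, 4, 2], [4, -8, 4], [2, 4, -8]].
Leading principal minors: -8, 48, -160.
Signs alternate −, +, − ⇒ H ≺ 0 ⇒ concave.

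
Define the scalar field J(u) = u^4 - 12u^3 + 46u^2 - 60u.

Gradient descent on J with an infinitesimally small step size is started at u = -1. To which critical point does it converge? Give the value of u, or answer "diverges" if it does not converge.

1

J'(u) = 4(u - 5)(u - 3)(u - 1), so J'(-1) = -192.
Gradient descent moves in the -J' direction, i.e. u is increasing.
The nearest critical point in that direction is u = 1, where J'' = 32 > 0 (a local minimum). The iterate converges there.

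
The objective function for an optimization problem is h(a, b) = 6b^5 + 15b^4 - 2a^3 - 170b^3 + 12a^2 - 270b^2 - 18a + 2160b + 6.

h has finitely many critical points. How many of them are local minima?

2

h separates as a function of a plus a function of b, so ∇h=0 decouples.
∂h/∂a = -6(a - 3)(a - 1) = 0 at a ∈ {1, 3}; ∂h/∂b = 30(b - 3)(b - 2)(b + 3)(b + 4) = 0 at b ∈ {-4, -3, 2, 3}.
The Hessian is diagonal: diag(h_aa, h_bb). Second derivatives: h_aa(1)=12, h_aa(3)=-12; h_bb(-4)=-1260, h_bb(-3)=900, h_bb(2)=-900, h_bb(3)=1260.
Local minima occur where both diagonal entries positive: (1, -3), (1, 3). Count: 2.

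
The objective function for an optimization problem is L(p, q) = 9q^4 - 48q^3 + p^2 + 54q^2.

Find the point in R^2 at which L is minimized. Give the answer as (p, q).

L(p,q) separates as A(p) + B(q), so its minimum is min A + min B.
A'(p) = 2p vanishes at p ∈ {0}; B'(q) = 36q(q - 3)(q - 1) vanishes at q ∈ {0, 1, 3}.
Local minima of A (where A''>0): A(0)=0. Local minima of B: B(0)=0, B(3)=-81.
So the global minimum of L is A(0) + B(3) = 0 − 81 = -81, attained at (0, 3).

(0, 3)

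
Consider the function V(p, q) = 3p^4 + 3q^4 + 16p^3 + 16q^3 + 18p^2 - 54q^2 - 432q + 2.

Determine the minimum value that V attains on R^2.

V(p,q) separates as A(p) + B(q) + 2, so its minimum is min A + min B + 2.
A'(p) = 12p(p + 1)(p + 3) vanishes at p ∈ {-3, -1, 0}; B'(q) = 12(q - 3)(q + 3)(q + 4) vanishes at q ∈ {-4, -3, 3}.
Local minima of A (where A''>0): A(-3)=-27, A(0)=0. Local minima of B: B(-4)=608, B(3)=-1107.
So the global minimum of V is A(-3) + B(3) + 2 = -27 − 1107 + 2 = -1132, attained at (-3, 3).

-1132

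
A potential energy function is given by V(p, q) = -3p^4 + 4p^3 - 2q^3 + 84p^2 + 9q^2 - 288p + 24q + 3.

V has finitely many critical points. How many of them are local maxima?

2

V separates as a function of p plus a function of q, so ∇V=0 decouples.
∂V/∂p = -12(p - 3)(p - 2)(p + 4) = 0 at p ∈ {-4, 2, 3}; ∂V/∂q = -6(q - 4)(q + 1) = 0 at q ∈ {-1, 4}.
The Hessian is diagonal: diag(V_pp, V_qq). Second derivatives: V_pp(-4)=-504, V_pp(2)=72, V_pp(3)=-84; V_qq(-1)=30, V_qq(4)=-30.
Local maxima occur where both diagonal entries negative: (-4, 4), (3, 4). Count: 2.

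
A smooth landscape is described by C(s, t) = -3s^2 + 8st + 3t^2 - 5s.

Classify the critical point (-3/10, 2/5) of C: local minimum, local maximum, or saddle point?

The Hessian of C is constant: H = [[-6, 8], [8, 6]].
det(H) = (-6)·6 − 8² = -100.
Since det(H) < 0, H is indefinite and the critical point is a saddle point.

saddle point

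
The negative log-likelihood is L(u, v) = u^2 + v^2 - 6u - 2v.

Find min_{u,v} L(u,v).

L(u,v) separates as P(u) + Q(v), so its minimum is min P + min Q.
P'(u) = 2u - 6 vanishes at u ∈ {3}; Q'(v) = 2v - 2 vanishes at v ∈ {1}.
Local minima of P (where P''>0): P(3)=-9. Local minima of Q: Q(1)=-1.
So the global minimum of L is P(3) + Q(1) = -9 − 1 = -10, attained at (3, 1).

-10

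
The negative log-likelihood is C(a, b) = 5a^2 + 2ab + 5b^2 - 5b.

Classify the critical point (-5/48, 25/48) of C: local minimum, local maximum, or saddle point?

local minimum

The Hessian of C is constant: H = [[10, 2], [2, 10]].
det(H) = 10·10 − 2² = 96.
det(H) > 0 and tr(H) = 20 > 0, so H is positive definite and the point is a local minimum.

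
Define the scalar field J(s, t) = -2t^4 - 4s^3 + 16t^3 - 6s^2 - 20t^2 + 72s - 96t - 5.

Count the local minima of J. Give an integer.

1

J separates as a function of s plus a function of t, so ∇J=0 decouples.
∂J/∂s = -12(s - 2)(s + 3) = 0 at s ∈ {-3, 2}; ∂J/∂t = -8(t - 4)(t - 3)(t + 1) = 0 at t ∈ {-1, 3, 4}.
The Hessian is diagonal: diag(J_ss, J_tt). Second derivatives: J_ss(-3)=60, J_ss(2)=-60; J_tt(-1)=-160, J_tt(3)=32, J_tt(4)=-40.
Local minima occur where both diagonal entries positive: (-3, 3). Count: 1.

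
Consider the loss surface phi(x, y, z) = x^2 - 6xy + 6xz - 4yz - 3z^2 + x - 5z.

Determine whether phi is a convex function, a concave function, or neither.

phi is quadratic, so its Hessian is the constant matrix H = [[2, -6, 6], [-6, 0, -4], [6, -4, -6]].
Leading principal minors: 2, -36, 472.
Neither pattern holds ⇒ H is indefinite ⇒ neither convex nor concave.

neither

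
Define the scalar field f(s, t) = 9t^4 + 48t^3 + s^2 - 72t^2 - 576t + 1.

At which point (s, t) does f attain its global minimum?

f(s,t) separates as P(s) + Q(t) + 1, so its minimum is min P + min Q + 1.
P'(s) = 2s vanishes at s ∈ {0}; Q'(t) = 36(t - 2)(t + 2)(t + 4) vanishes at t ∈ {-4, -2, 2}.
Local minima of P (where P''>0): P(0)=0. Local minima of Q: Q(-4)=384, Q(2)=-912.
So the global minimum of f is P(0) + Q(2) + 1 = 0 − 912 + 1 = -911, attained at (0, 2).

(0, 2)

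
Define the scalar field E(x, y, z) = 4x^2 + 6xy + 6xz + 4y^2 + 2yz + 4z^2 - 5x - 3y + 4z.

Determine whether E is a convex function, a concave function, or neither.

E is quadratic, so its Hessian is the constant matrix H = [[8, 6, 6], [6, 8, 2], [6, 2, 8]].
Leading principal minors: 8, 28, 48.
All positive ⇒ H ≻ 0 ⇒ convex.

convex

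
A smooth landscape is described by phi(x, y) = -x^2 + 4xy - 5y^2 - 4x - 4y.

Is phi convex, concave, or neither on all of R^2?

phi is quadratic, so its Hessian is the constant matrix H = [[-2, 4], [4, -10]].
det(H) = 4, tr(H) = -12.
det(H) > 0 and tr(H) < 0, so H is negative definite everywhere: concave.

concave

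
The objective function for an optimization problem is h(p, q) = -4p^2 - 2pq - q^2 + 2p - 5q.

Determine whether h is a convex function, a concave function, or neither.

concave

h is quadratic, so its Hessian is the constant matrix H = [[-8, -2], [-2, -2]].
det(H) = 12, tr(H) = -10.
det(H) > 0 and tr(H) < 0, so H is negative definite everywhere: concave.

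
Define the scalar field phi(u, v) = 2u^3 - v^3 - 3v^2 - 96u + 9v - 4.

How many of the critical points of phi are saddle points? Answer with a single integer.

phi separates as a function of u plus a function of v, so ∇phi=0 decouples.
∂phi/∂u = 6(u - 4)(u + 4) = 0 at u ∈ {-4, 4}; ∂phi/∂v = -3(v - 1)(v + 3) = 0 at v ∈ {-3, 1}.
The Hessian is diagonal: diag(phi_uu, phi_vv). Second derivatives: phi_uu(-4)=-48, phi_uu(4)=48; phi_vv(-3)=12, phi_vv(1)=-12.
Saddle points occur where the two diagonal entries have opposite signs: (-4, -3), (4, 1). Count: 2.

2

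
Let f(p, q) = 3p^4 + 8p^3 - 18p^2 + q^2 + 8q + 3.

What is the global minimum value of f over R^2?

-148

f(p,q) separates as A(p) + B(q) + 3, so its minimum is min A + min B + 3.
A'(p) = 12p(p - 1)(p + 3) vanishes at p ∈ {-3, 0, 1}; B'(q) = 2q + 8 vanishes at q ∈ {-4}.
Local minima of A (where A''>0): A(-3)=-135, A(1)=-7. Local minima of B: B(-4)=-16.
So the global minimum of f is A(-3) + B(-4) + 3 = -135 − 16 + 3 = -148, attained at (-3, -4).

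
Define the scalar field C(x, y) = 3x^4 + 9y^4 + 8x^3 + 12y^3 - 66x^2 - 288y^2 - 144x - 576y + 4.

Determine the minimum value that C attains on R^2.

-4403

C(x,y) separates as P(x) + Q(y) + 4, so its minimum is min P + min Q + 4.
P'(x) = 12(x - 3)(x + 1)(x + 4) vanishes at x ∈ {-4, -1, 3}; Q'(y) = 36(y - 4)(y + 1)(y + 4) vanishes at y ∈ {-4, -1, 4}.
Local minima of P (where P''>0): P(-4)=-224, P(3)=-567. Local minima of Q: Q(-4)=-768, Q(4)=-3840.
So the global minimum of C is P(3) + Q(4) + 4 = -567 − 3840 + 4 = -4403, attained at (3, 4).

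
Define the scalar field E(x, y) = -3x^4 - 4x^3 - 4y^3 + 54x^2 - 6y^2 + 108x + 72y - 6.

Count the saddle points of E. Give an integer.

E separates as a function of x plus a function of y, so ∇E=0 decouples.
∂E/∂x = -12(x - 3)(x + 1)(x + 3) = 0 at x ∈ {-3, -1, 3}; ∂E/∂y = -12(y - 2)(y + 3) = 0 at y ∈ {-3, 2}.
The Hessian is diagonal: diag(E_xx, E_yy). Second derivatives: E_xx(-3)=-144, E_xx(-1)=96, E_xx(3)=-288; E_yy(-3)=60, E_yy(2)=-60.
Saddle points occur where the two diagonal entries have opposite signs: (-3, -3), (-1, 2), (3, -3). Count: 3.

3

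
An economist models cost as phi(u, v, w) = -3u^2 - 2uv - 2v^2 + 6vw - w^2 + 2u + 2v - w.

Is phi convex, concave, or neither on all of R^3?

phi is quadratic, so its Hessian is the constant matrix H = [[-6, -2, 0], [-2, -4, 6], [0, 6, -2]].
Leading principal minors: -6, 20, 176.
Neither pattern holds ⇒ H is indefinite ⇒ neither convex nor concave.

neither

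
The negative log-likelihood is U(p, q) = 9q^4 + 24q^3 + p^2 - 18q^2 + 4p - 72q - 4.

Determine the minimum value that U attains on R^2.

-65

U(p,q) separates as A(p) + B(q) − 4, so its minimum is min A + min B − 4.
A'(p) = 2p + 4 vanishes at p ∈ {-2}; B'(q) = 36(q - 1)(q + 1)(q + 2) vanishes at q ∈ {-2, -1, 1}.
Local minima of A (where A''>0): A(-2)=-4. Local minima of B: B(-2)=24, B(1)=-57.
So the global minimum of U is A(-2) + B(1) − 4 = -4 − 57 − 4 = -65, attained at (-2, 1).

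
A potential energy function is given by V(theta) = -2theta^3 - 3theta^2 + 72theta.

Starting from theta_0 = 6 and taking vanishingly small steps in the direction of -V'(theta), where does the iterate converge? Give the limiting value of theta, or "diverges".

V'(theta) = -6(theta - 3)(theta + 4), so V'(6) = -180.
Gradient descent moves in the -V' direction, i.e. theta is increasing.
There is no critical point above theta=6, and V' keeps the same sign, so the iterate runs off to +∞.

diverges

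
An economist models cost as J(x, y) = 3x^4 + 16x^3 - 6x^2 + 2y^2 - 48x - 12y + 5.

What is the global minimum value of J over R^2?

J(x,y) separates as P(x) + Q(y) + 5, so its minimum is min P + min Q + 5.
P'(x) = 12(x - 1)(x + 1)(x + 4) vanishes at x ∈ {-4, -1, 1}; Q'(y) = 4y - 12 vanishes at y ∈ {3}.
Local minima of P (where P''>0): P(-4)=-160, P(1)=-35. Local minima of Q: Q(3)=-18.
So the global minimum of J is P(-4) + Q(3) + 5 = -160 − 18 + 5 = -173, attained at (-4, 3).

-173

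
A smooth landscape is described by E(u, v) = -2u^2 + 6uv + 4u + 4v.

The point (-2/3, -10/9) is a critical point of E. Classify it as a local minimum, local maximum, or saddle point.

The Hessian of E is constant: H = [[-4, 6], [6, 0]].
det(H) = (-4)·0 − 6² = -36.
Since det(H) < 0, H is indefinite and the critical point is a saddle point.

saddle point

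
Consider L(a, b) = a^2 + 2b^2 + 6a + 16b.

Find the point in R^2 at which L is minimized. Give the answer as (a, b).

L(a,b) separates as P(a) + Q(b), so its minimum is min P + min Q.
P'(a) = 2a + 6 vanishes at a ∈ {-3}; Q'(b) = 4b + 16 vanishes at b ∈ {-4}.
Local minima of P (where P''>0): P(-3)=-9. Local minima of Q: Q(-4)=-32.
So the global minimum of L is P(-3) + Q(-4) = -9 − 32 = -41, attained at (-3, -4).

(-3, -4)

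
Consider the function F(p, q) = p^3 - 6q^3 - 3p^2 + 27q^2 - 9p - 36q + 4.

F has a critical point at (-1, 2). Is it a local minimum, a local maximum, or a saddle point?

local maximum

The mixed partial ∂²F/∂p∂q is 0, so the Hessian at any point is diag(F_pp, F_qq) = diag(6(p - 1), 18(-2q + 3)).
At (-1, 2): H = diag(-12, -18).
Both eigenvalues are negative, so H is negative definite: a local maximum.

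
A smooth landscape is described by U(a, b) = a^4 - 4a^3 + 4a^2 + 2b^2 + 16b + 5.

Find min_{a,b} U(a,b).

U(a,b) separates as P(a) + Q(b) + 5, so its minimum is min P + min Q + 5.
P'(a) = 4a(a - 2)(a - 1) vanishes at a ∈ {0, 1, 2}; Q'(b) = 4b + 16 vanishes at b ∈ {-4}.
Local minima of P (where P''>0): P(0)=0, P(2)=0. Local minima of Q: Q(-4)=-32.
So the global minimum of U is P(0) + Q(-4) + 5 = 0 − 32 + 5 = -27, attained at (0, -4).

-27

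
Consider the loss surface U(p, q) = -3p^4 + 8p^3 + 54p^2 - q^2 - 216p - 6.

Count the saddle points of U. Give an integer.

1

U separates as a function of p plus a function of q, so ∇U=0 decouples.
∂U/∂p = -12(p - 3)(p - 2)(p + 3) = 0 at p ∈ {-3, 2, 3}; ∂U/∂q = -2q = 0 at q ∈ {0}.
The Hessian is diagonal: diag(U_pp, U_qq). Second derivatives: U_pp(-3)=-360, U_pp(2)=60, U_pp(3)=-72; U_qq(0)=-2.
Saddle points occur where the two diagonal entries have opposite signs: (2, 0). Count: 1.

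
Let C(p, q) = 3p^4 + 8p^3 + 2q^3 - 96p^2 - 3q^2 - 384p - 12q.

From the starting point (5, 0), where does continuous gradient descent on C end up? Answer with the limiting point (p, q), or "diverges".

(4, 2)

C is separable, so gradient descent decouples: p follows -∂C/∂p, q follows -∂C/∂q.
∂C/∂p = 12(p - 4)(p + 2)(p + 4); at p=5 this is 756, so p decreases.
∂C/∂q = 6(q - 2)(q + 1); at q=0 this is -12, so q increases.
p converges to its nearest critical value 4 (a local min of the p-part); q converges to 2. The iterate converges to (4, 2).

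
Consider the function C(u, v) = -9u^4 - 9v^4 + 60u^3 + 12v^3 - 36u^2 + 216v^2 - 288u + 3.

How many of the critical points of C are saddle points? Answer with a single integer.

4

C separates as a function of u plus a function of v, so ∇C=0 decouples.
∂C/∂u = -36(u - 4)(u - 2)(u + 1) = 0 at u ∈ {-1, 2, 4}; ∂C/∂v = -36v(v - 4)(v + 3) = 0 at v ∈ {-3, 0, 4}.
The Hessian is diagonal: diag(C_uu, C_vv). Second derivatives: C_uu(-1)=-540, C_uu(2)=216, C_uu(4)=-360; C_vv(-3)=-756, C_vv(0)=432, C_vv(4)=-1008.
Saddle points occur where the two diagonal entries have opposite signs: (-1, 0), (2, -3), (2, 4), (4, 0). Count: 4.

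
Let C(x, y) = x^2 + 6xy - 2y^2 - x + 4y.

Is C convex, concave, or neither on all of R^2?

neither

C is quadratic, so its Hessian is the constant matrix H = [[2, 6], [6, -4]].
det(H) = -44, tr(H) = -2.
det(H) < 0, so H is indefinite: neither convex nor concave.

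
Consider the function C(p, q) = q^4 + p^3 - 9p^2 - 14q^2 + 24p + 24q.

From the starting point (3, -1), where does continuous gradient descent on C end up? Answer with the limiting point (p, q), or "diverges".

(4, -3)

C is separable, so gradient descent decouples: p follows -∂C/∂p, q follows -∂C/∂q.
∂C/∂p = 3(p - 4)(p - 2); at p=3 this is -3, so p increases.
∂C/∂q = 4(q - 2)(q - 1)(q + 3); at q=-1 this is 48, so q decreases.
p converges to its nearest critical value 4 (a local min of the p-part); q converges to -3. The iterate converges to (4, -3).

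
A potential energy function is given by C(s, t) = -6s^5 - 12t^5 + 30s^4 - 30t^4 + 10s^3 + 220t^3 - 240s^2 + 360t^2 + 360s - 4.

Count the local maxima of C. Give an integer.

C separates as a function of s plus a function of t, so ∇C=0 decouples.
∂C/∂s = -30(s - 3)(s - 2)(s - 1)(s + 2) = 0 at s ∈ {-2, 1, 2, 3}; ∂C/∂t = -60t(t - 3)(t + 1)(t + 4) = 0 at t ∈ {-4, -1, 0, 3}.
The Hessian is diagonal: diag(C_ss, C_tt). Second derivatives: C_ss(-2)=1800, C_ss(1)=-180, C_ss(2)=120, C_ss(3)=-300; C_tt(-4)=5040, C_tt(-1)=-720, C_tt(0)=720, C_tt(3)=-5040.
Local maxima occur where both diagonal entries negative: (1, -1), (1, 3), (3, -1), (3, 3). Count: 4.

4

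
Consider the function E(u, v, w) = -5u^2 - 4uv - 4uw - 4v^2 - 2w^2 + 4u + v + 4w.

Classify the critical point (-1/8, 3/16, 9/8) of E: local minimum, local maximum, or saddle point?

local maximum

The Hessian is constant: H = [[-10, -4, -4], [-4, -8, 0], [-4, 0, -4]].
Leading principal minors: Δ₁ = -10, Δ₂ = 64, Δ₃ = -128.
The minors alternate sign starting negative (−, +, −), so H is negative definite: a local maximum.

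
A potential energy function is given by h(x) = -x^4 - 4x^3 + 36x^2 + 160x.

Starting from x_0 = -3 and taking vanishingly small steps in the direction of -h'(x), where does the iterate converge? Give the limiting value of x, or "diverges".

-2

h'(x) = -4(x - 4)(x + 2)(x + 5), so h'(-3) = -56.
Gradient descent moves in the -h' direction, i.e. x is increasing.
The nearest critical point in that direction is x = -2, where h'' = 72 > 0 (a local minimum). The iterate converges there.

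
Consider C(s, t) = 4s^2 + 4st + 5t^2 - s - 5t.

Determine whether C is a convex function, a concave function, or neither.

convex

C is quadratic, so its Hessian is the constant matrix H = [[8, 4], [4, 10]].
det(H) = 64, tr(H) = 18.
det(H) > 0 and tr(H) > 0, so H is positive definite everywhere: convex.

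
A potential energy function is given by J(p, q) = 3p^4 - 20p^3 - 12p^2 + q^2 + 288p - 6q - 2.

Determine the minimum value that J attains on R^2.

J(p,q) separates as A(p) + B(q) − 2, so its minimum is min A + min B − 2.
A'(p) = 12(p - 4)(p - 3)(p + 2) vanishes at p ∈ {-2, 3, 4}; B'(q) = 2q - 6 vanishes at q ∈ {3}.
Local minima of A (where A''>0): A(-2)=-416, A(4)=448. Local minima of B: B(3)=-9.
So the global minimum of J is A(-2) + B(3) − 2 = -416 − 9 − 2 = -427, attained at (-2, 3).

-427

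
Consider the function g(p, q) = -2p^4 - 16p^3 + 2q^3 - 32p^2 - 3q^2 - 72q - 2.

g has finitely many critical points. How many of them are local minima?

1

g separates as a function of p plus a function of q, so ∇g=0 decouples.
∂g/∂p = -8p(p + 2)(p + 4) = 0 at p ∈ {-4, -2, 0}; ∂g/∂q = 6(q - 4)(q + 3) = 0 at q ∈ {-3, 4}.
The Hessian is diagonal: diag(g_pp, g_qq). Second derivatives: g_pp(-4)=-64, g_pp(-2)=32, g_pp(0)=-64; g_qq(-3)=-42, g_qq(4)=42.
Local minima occur where both diagonal entries positive: (-2, 4). Count: 1.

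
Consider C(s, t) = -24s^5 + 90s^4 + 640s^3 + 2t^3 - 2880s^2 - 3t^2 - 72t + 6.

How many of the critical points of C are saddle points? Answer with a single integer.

4

C separates as a function of s plus a function of t, so ∇C=0 decouples.
∂C/∂s = -120s(s - 4)(s - 3)(s + 4) = 0 at s ∈ {-4, 0, 3, 4}; ∂C/∂t = 6(t - 4)(t + 3) = 0 at t ∈ {-3, 4}.
The Hessian is diagonal: diag(C_ss, C_tt). Second derivatives: C_ss(-4)=26880, C_ss(0)=-5760, C_ss(3)=2520, C_ss(4)=-3840; C_tt(-3)=-42, C_tt(4)=42.
Saddle points occur where the two diagonal entries have opposite signs: (-4, -3), (0, 4), (3, -3), (4, 4). Count: 4.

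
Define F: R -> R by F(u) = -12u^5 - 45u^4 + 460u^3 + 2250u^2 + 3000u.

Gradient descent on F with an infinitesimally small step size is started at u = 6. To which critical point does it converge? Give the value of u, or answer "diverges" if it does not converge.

diverges

F'(u) = -60(u - 5)(u + 1)(u + 2)(u + 5), so F'(6) = -36960.
Gradient descent moves in the -F' direction, i.e. u is increasing.
There is no critical point above u=6, and F' keeps the same sign, so the iterate runs off to +∞.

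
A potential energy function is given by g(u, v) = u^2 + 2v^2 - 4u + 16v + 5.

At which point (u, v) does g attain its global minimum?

(2, -4)

g(u,v) separates as P(u) + Q(v) + 5, so its minimum is min P + min Q + 5.
P'(u) = 2u - 4 vanishes at u ∈ {2}; Q'(v) = 4v + 16 vanishes at v ∈ {-4}.
Local minima of P (where P''>0): P(2)=-4. Local minima of Q: Q(-4)=-32.
So the global minimum of g is P(2) + Q(-4) + 5 = -4 − 32 + 5 = -31, attained at (2, -4).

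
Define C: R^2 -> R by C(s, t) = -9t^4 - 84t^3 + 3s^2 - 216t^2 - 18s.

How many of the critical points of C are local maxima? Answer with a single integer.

C separates as a function of s plus a function of t, so ∇C=0 decouples.
∂C/∂s = 6(s - 3) = 0 at s ∈ {3}; ∂C/∂t = -36t(t + 3)(t + 4) = 0 at t ∈ {-4, -3, 0}.
The Hessian is diagonal: diag(C_ss, C_tt). Second derivatives: C_ss(3)=6; C_tt(-4)=-144, C_tt(-3)=108, C_tt(0)=-432.
Local maxima occur where both diagonal entries negative: none. Count: 0.

0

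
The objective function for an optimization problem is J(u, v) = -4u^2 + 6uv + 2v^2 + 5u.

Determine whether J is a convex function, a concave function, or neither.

neither

J is quadratic, so its Hessian is the constant matrix H = [[-8, 6], [6, 4]].
det(H) = -68, tr(H) = -4.
det(H) < 0, so H is indefinite: neither convex nor concave.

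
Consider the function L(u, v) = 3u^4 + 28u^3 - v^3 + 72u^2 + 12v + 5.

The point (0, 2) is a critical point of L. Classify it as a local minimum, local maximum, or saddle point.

The mixed partial ∂²L/∂u∂v is 0, so the Hessian at any point is diag(L_uu, L_vv) = diag(12(3u^2 + 14u + 12), -6v).
At (0, 2): H = diag(144, -12).
The eigenvalues have opposite signs, so H is indefinite: a saddle point.

saddle point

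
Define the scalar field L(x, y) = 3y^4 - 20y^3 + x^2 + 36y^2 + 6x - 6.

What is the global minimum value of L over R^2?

-15

L(x,y) separates as P(x) + Q(y) − 6, so its minimum is min P + min Q − 6.
P'(x) = 2x + 6 vanishes at x ∈ {-3}; Q'(y) = 12y(y - 3)(y - 2) vanishes at y ∈ {0, 2, 3}.
Local minima of P (where P''>0): P(-3)=-9. Local minima of Q: Q(0)=0, Q(3)=27.
So the global minimum of L is P(-3) + Q(0) − 6 = -9 + 0 − 6 = -15, attained at (-3, 0).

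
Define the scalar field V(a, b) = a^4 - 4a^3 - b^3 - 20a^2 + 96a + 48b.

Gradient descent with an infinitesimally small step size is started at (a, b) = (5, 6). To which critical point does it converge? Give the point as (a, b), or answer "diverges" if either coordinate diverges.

V is separable, so gradient descent decouples: a follows -∂V/∂a, b follows -∂V/∂b.
∂V/∂a = 4(a - 4)(a - 2)(a + 3); at a=5 this is 96, so a decreases.
∂V/∂b = -3(b - 4)(b + 4); at b=6 this is -60, so b increases.
The b-coordinate has no critical point in that direction and runs off to infinity.

diverges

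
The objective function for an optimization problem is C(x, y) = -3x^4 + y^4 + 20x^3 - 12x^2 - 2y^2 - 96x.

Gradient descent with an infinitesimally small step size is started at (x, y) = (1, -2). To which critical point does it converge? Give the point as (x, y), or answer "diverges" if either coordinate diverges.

C is separable, so gradient descent decouples: x follows -∂C/∂x, y follows -∂C/∂y.
∂C/∂x = -12(x - 4)(x - 2)(x + 1); at x=1 this is -72, so x increases.
∂C/∂y = 4y(y - 1)(y + 1); at y=-2 this is -24, so y increases.
x converges to its nearest critical value 2 (a local min of the x-part); y converges to -1. The iterate converges to (2, -1).

(2, -1)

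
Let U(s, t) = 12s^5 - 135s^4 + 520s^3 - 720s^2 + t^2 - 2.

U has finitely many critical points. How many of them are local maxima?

U separates as a function of s plus a function of t, so ∇U=0 decouples.
∂U/∂s = 60s(s - 4)(s - 3)(s - 2) = 0 at s ∈ {0, 2, 3, 4}; ∂U/∂t = 2t = 0 at t ∈ {0}.
The Hessian is diagonal: diag(U_ss, U_tt). Second derivatives: U_ss(0)=-1440, U_ss(2)=240, U_ss(3)=-180, U_ss(4)=480; U_tt(0)=2.
Local maxima occur where both diagonal entries negative: none. Count: 0.

0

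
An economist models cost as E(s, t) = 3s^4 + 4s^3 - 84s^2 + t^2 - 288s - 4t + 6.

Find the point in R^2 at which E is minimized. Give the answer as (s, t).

E(s,t) separates as P(s) + Q(t) + 6, so its minimum is min P + min Q + 6.
P'(s) = 12(s - 4)(s + 2)(s + 3) vanishes at s ∈ {-3, -2, 4}; Q'(t) = 2(t - 2) vanishes at t ∈ {2}.
Local minima of P (where P''>0): P(-3)=243, P(4)=-1472. Local minima of Q: Q(2)=-4.
So the global minimum of E is P(4) + Q(2) + 6 = -1472 − 4 + 6 = -1470, attained at (4, 2).

(4, 2)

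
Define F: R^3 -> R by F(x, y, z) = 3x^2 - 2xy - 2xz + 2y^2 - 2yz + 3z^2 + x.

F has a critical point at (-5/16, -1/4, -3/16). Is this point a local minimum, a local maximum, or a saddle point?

local minimum

The Hessian is constant: H = [[6, -2, -2], [-2, 4, -2], [-2, -2, 6]].
Leading principal minors: Δ₁ = 6, Δ₂ = 20, Δ₃ = 64.
All leading minors are positive, so H is positive definite: a local minimum.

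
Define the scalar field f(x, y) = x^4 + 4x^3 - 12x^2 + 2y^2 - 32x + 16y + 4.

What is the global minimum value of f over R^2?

f(x,y) separates as P(x) + Q(y) + 4, so its minimum is min P + min Q + 4.
P'(x) = 4(x - 2)(x + 1)(x + 4) vanishes at x ∈ {-4, -1, 2}; Q'(y) = 4y + 16 vanishes at y ∈ {-4}.
Local minima of P (where P''>0): P(-4)=-64, P(2)=-64. Local minima of Q: Q(-4)=-32.
So the global minimum of f is P(-4) + Q(-4) + 4 = -64 − 32 + 4 = -92, attained at (-4, -4).

-92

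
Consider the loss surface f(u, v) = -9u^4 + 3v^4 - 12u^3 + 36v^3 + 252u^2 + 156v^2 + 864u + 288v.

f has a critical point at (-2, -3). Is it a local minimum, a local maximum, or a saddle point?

saddle point

The mixed partial ∂²f/∂u∂v is 0, so the Hessian at any point is diag(f_uu, f_vv) = diag(36(-3u^2 - 2u + 14), 12(3v^2 + 18v + 26)).
At (-2, -3): H = diag(216, -12).
The eigenvalues have opposite signs, so H is indefinite: a saddle point.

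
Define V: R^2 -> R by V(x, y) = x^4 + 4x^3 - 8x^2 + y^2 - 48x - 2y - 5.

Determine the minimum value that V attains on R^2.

V(x,y) separates as P(x) + Q(y) − 5, so its minimum is min P + min Q − 5.
P'(x) = 4(x - 2)(x + 2)(x + 3) vanishes at x ∈ {-3, -2, 2}; Q'(y) = 2y - 2 vanishes at y ∈ {1}.
Local minima of P (where P''>0): P(-3)=45, P(2)=-80. Local minima of Q: Q(1)=-1.
So the global minimum of V is P(2) + Q(1) − 5 = -80 − 1 − 5 = -86, attained at (2, 1).

-86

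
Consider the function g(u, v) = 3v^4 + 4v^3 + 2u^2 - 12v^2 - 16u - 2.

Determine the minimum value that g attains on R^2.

-66

g(u,v) separates as P(u) + Q(v) − 2, so its minimum is min P + min Q − 2.
P'(u) = 4u - 16 vanishes at u ∈ {4}; Q'(v) = 12v(v - 1)(v + 2) vanishes at v ∈ {-2, 0, 1}.
Local minima of P (where P''>0): P(4)=-32. Local minima of Q: Q(-2)=-32, Q(1)=-5.
So the global minimum of g is P(4) + Q(-2) − 2 = -32 − 32 − 2 = -66, attained at (4, -2).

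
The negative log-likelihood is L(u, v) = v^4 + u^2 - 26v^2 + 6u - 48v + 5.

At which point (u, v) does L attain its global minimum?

(-3, 4)

L(u,v) separates as P(u) + Q(v) + 5, so its minimum is min P + min Q + 5.
P'(u) = 2u + 6 vanishes at u ∈ {-3}; Q'(v) = 4(v - 4)(v + 1)(v + 3) vanishes at v ∈ {-3, -1, 4}.
Local minima of P (where P''>0): P(-3)=-9. Local minima of Q: Q(-3)=-9, Q(4)=-352.
So the global minimum of L is P(-3) + Q(4) + 5 = -9 − 352 + 5 = -356, attained at (-3, 4).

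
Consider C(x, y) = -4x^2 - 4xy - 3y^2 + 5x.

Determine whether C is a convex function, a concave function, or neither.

concave

C is quadratic, so its Hessian is the constant matrix H = [[-8, -4], [-4, -6]].
det(H) = 32, tr(H) = -14.
det(H) > 0 and tr(H) < 0, so H is negative definite everywhere: concave.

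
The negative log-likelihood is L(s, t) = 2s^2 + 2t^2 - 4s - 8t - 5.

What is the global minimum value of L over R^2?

-15

L(s,t) separates as P(s) + Q(t) − 5, so its minimum is min P + min Q − 5.
P'(s) = 4s - 4 vanishes at s ∈ {1}; Q'(t) = 4(t - 2) vanishes at t ∈ {2}.
Local minima of P (where P''>0): P(1)=-2. Local minima of Q: Q(2)=-8.
So the global minimum of L is P(1) + Q(2) − 5 = -2 − 8 − 5 = -15, attained at (1, 2).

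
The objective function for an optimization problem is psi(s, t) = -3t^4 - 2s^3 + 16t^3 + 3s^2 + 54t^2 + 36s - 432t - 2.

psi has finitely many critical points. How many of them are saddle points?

3

psi separates as a function of s plus a function of t, so ∇psi=0 decouples.
∂psi/∂s = -6(s - 3)(s + 2) = 0 at s ∈ {-2, 3}; ∂psi/∂t = -12(t - 4)(t - 3)(t + 3) = 0 at t ∈ {-3, 3, 4}.
The Hessian is diagonal: diag(psi_ss, psi_tt). Second derivatives: psi_ss(-2)=30, psi_ss(3)=-30; psi_tt(-3)=-504, psi_tt(3)=72, psi_tt(4)=-84.
Saddle points occur where the two diagonal entries have opposite signs: (-2, -3), (-2, 4), (3, 3). Count: 3.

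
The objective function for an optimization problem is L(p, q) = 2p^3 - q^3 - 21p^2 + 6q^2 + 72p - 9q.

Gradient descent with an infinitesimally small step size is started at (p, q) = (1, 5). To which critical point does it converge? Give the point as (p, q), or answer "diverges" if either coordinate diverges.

diverges

L is separable, so gradient descent decouples: p follows -∂L/∂p, q follows -∂L/∂q.
∂L/∂p = 6(p - 4)(p - 3); at p=1 this is 36, so p decreases.
∂L/∂q = -3(q - 3)(q - 1); at q=5 this is -24, so q increases.
The p-coordinate has no critical point in that direction and runs off to infinity.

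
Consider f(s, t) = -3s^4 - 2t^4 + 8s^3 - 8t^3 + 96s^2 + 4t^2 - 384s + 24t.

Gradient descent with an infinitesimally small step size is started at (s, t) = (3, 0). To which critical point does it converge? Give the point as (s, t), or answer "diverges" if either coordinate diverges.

f is separable, so gradient descent decouples: s follows -∂f/∂s, t follows -∂f/∂t.
∂f/∂s = -12(s - 4)(s - 2)(s + 4); at s=3 this is 84, so s decreases.
∂f/∂t = -8(t - 1)(t + 1)(t + 3); at t=0 this is 24, so t decreases.
s converges to its nearest critical value 2 (a local min of the s-part); t converges to -1. The iterate converges to (2, -1).

(2, -1)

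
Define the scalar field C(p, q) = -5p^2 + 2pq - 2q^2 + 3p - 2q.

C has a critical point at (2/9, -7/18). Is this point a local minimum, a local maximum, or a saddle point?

The Hessian of C is constant: H = [[-10, 2], [2, -4]].
det(H) = (-10)·(-4) − 2² = 36.
det(H) > 0 and tr(H) = -14 < 0, so H is negative definite and the point is a local maximum.

local maximum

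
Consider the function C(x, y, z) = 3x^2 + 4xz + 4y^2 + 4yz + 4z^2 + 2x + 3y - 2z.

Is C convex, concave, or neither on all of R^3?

convex

C is quadratic, so its Hessian is the constant matrix H = [[6, 0, 4], [0, 8, 4], [4, 4, 8]].
Leading principal minors: 6, 48, 160.
All positive ⇒ H ≻ 0 ⇒ convex.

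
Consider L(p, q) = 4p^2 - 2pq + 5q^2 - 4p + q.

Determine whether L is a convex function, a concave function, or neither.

L is quadratic, so its Hessian is the constant matrix H = [[8, -2], [-2, 10]].
det(H) = 76, tr(H) = 18.
det(H) > 0 and tr(H) > 0, so H is positive definite everywhere: convex.

convex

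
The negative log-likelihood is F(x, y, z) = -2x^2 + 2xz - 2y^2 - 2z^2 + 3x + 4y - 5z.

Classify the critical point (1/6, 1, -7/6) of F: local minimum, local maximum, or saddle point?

The Hessian is constant: H = [[-4, 0, 2], [0, -4, 0], [2, 0, -4]].
Leading principal minors: Δ₁ = -4, Δ₂ = 16, Δ₃ = -48.
The minors alternate sign starting negative (−, +, −), so H is negative definite: a local maximum.

local maximum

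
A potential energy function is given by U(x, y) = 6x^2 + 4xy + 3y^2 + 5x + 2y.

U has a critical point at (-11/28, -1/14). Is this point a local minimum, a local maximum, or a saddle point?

local minimum

The Hessian of U is constant: H = [[12, 4], [4, 6]].
det(H) = 12·6 − 4² = 56.
det(H) > 0 and tr(H) = 18 > 0, so H is positive definite and the point is a local minimum.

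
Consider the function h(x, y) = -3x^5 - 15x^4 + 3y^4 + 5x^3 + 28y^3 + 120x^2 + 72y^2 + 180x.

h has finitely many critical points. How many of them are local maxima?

2

h separates as a function of x plus a function of y, so ∇h=0 decouples.
∂h/∂x = -15(x - 2)(x + 1)(x + 2)(x + 3) = 0 at x ∈ {-3, -2, -1, 2}; ∂h/∂y = 12y(y + 3)(y + 4) = 0 at y ∈ {-4, -3, 0}.
The Hessian is diagonal: diag(h_xx, h_yy). Second derivatives: h_xx(-3)=150, h_xx(-2)=-60, h_xx(-1)=90, h_xx(2)=-900; h_yy(-4)=48, h_yy(-3)=-36, h_yy(0)=144.
Local maxima occur where both diagonal entries negative: (-2, -3), (2, -3). Count: 2.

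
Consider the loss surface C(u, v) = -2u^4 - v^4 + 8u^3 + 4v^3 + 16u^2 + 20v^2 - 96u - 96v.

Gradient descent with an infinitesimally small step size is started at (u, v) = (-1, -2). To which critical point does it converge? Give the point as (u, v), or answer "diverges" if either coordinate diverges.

C is separable, so gradient descent decouples: u follows -∂C/∂u, v follows -∂C/∂v.
∂C/∂u = -8(u - 3)(u - 2)(u + 2); at u=-1 this is -96, so u increases.
∂C/∂v = -4(v - 4)(v - 2)(v + 3); at v=-2 this is -96, so v increases.
u converges to its nearest critical value 2 (a local min of the u-part); v converges to 2. The iterate converges to (2, 2).

(2, 2)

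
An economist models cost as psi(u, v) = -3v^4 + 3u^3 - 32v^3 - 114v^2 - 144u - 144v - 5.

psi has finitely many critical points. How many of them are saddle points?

3

psi separates as a function of u plus a function of v, so ∇psi=0 decouples.
∂psi/∂u = 9(u - 4)(u + 4) = 0 at u ∈ {-4, 4}; ∂psi/∂v = -12(v + 1)(v + 3)(v + 4) = 0 at v ∈ {-4, -3, -1}.
The Hessian is diagonal: diag(psi_uu, psi_vv). Second derivatives: psi_uu(-4)=-72, psi_uu(4)=72; psi_vv(-4)=-36, psi_vv(-3)=24, psi_vv(-1)=-72.
Saddle points occur where the two diagonal entries have opposite signs: (-4, -3), (4, -4), (4, -1). Count: 3.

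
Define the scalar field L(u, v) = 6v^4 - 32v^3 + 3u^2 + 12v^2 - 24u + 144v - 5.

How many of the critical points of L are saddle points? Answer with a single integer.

L separates as a function of u plus a function of v, so ∇L=0 decouples.
∂L/∂u = 6(u - 4) = 0 at u ∈ {4}; ∂L/∂v = 24(v - 3)(v - 2)(v + 1) = 0 at v ∈ {-1, 2, 3}.
The Hessian is diagonal: diag(L_uu, L_vv). Second derivatives: L_uu(4)=6; L_vv(-1)=288, L_vv(2)=-72, L_vv(3)=96.
Saddle points occur where the two diagonal entries have opposite signs: (4, 2). Count: 1.

1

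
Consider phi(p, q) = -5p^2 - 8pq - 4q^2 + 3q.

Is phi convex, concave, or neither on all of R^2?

concave

phi is quadratic, so its Hessian is the constant matrix H = [[-10, -8], [-8, -8]].
det(H) = 16, tr(H) = -18.
det(H) > 0 and tr(H) < 0, so H is negative definite everywhere: concave.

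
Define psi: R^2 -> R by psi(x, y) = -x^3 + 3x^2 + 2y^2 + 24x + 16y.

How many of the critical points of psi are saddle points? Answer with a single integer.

1

psi separates as a function of x plus a function of y, so ∇psi=0 decouples.
∂psi/∂x = -3(x - 4)(x + 2) = 0 at x ∈ {-2, 4}; ∂psi/∂y = 4(y + 4) = 0 at y ∈ {-4}.
The Hessian is diagonal: diag(psi_xx, psi_yy). Second derivatives: psi_xx(-2)=18, psi_xx(4)=-18; psi_yy(-4)=4.
Saddle points occur where the two diagonal entries have opposite signs: (4, -4). Count: 1.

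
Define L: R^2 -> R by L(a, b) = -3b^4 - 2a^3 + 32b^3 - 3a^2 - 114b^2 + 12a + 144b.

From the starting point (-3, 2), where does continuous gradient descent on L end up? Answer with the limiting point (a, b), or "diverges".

(-2, 3)

L is separable, so gradient descent decouples: a follows -∂L/∂a, b follows -∂L/∂b.
∂L/∂a = -6(a - 1)(a + 2); at a=-3 this is -24, so a increases.
∂L/∂b = -12(b - 4)(b - 3)(b - 1); at b=2 this is -24, so b increases.
a converges to its nearest critical value -2 (a local min of the a-part); b converges to 3. The iterate converges to (-2, 3).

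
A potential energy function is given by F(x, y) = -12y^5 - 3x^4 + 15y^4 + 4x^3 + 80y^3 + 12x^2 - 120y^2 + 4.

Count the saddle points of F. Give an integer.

6

F separates as a function of x plus a function of y, so ∇F=0 decouples.
∂F/∂x = -12x(x - 2)(x + 1) = 0 at x ∈ {-1, 0, 2}; ∂F/∂y = -60y(y - 2)(y - 1)(y + 2) = 0 at y ∈ {-2, 0, 1, 2}.
The Hessian is diagonal: diag(F_xx, F_yy). Second derivatives: F_xx(-1)=-36, F_xx(0)=24, F_xx(2)=-72; F_yy(-2)=1440, F_yy(0)=-240, F_yy(1)=180, F_yy(2)=-480.
Saddle points occur where the two diagonal entries have opposite signs: (-1, -2), (-1, 1), (0, 0), (0, 2), (2, -2), (2, 1). Count: 6.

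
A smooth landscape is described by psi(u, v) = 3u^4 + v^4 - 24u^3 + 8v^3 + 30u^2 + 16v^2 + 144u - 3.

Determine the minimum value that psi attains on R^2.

psi(u,v) separates as P(u) + Q(v) − 3, so its minimum is min P + min Q − 3.
P'(u) = 12(u - 4)(u - 3)(u + 1) vanishes at u ∈ {-1, 3, 4}; Q'(v) = 4v(v + 2)(v + 4) vanishes at v ∈ {-4, -2, 0}.
Local minima of P (where P''>0): P(-1)=-87, P(4)=288. Local minima of Q: Q(-4)=0, Q(0)=0.
So the global minimum of psi is P(-1) + Q(-4) − 3 = -87 + 0 − 3 = -90, attained at (-1, -4).

-90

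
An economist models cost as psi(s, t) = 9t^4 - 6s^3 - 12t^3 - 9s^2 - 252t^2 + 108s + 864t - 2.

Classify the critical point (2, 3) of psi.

saddle point

The mixed partial ∂²psi/∂s∂t is 0, so the Hessian at any point is diag(psi_ss, psi_tt) = diag(-18(2s + 1), 36(3t^2 - 2t - 14)).
At (2, 3): H = diag(-90, 252).
The eigenvalues have opposite signs, so H is indefinite: a saddle point.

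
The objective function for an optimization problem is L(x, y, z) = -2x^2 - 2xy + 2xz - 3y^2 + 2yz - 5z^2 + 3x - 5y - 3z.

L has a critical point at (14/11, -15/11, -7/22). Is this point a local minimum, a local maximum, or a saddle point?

The Hessian is constant: H = [[-4, -2, 2], [-2, -6, 2], [2, 2, -10]].
Leading principal minors: Δ₁ = -4, Δ₂ = 20, Δ₃ = -176.
The minors alternate sign starting negative (−, +, −), so H is negative definite: a local maximum.

local maximum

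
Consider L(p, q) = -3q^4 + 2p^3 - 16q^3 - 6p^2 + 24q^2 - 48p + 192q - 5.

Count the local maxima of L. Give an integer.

L separates as a function of p plus a function of q, so ∇L=0 decouples.
∂L/∂p = 6(p - 4)(p + 2) = 0 at p ∈ {-2, 4}; ∂L/∂q = -12(q - 2)(q + 2)(q + 4) = 0 at q ∈ {-4, -2, 2}.
The Hessian is diagonal: diag(L_pp, L_qq). Second derivatives: L_pp(-2)=-36, L_pp(4)=36; L_qq(-4)=-144, L_qq(-2)=96, L_qq(2)=-288.
Local maxima occur where both diagonal entries negative: (-2, -4), (-2, 2). Count: 2.

2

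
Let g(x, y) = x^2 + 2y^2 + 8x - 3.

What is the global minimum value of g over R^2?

-19

g(x,y) separates as P(x) + Q(y) − 3, so its minimum is min P + min Q − 3.
P'(x) = 2x + 8 vanishes at x ∈ {-4}; Q'(y) = 4y vanishes at y ∈ {0}.
Local minima of P (where P''>0): P(-4)=-16. Local minima of Q: Q(0)=0.
So the global minimum of g is P(-4) + Q(0) − 3 = -16 + 0 − 3 = -19, attained at (-4, 0).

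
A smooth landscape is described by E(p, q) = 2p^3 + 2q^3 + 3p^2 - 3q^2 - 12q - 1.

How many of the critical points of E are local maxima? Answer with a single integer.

1

E separates as a function of p plus a function of q, so ∇E=0 decouples.
∂E/∂p = 6p(p + 1) = 0 at p ∈ {-1, 0}; ∂E/∂q = 6(q - 2)(q + 1) = 0 at q ∈ {-1, 2}.
The Hessian is diagonal: diag(E_pp, E_qq). Second derivatives: E_pp(-1)=-6, E_pp(0)=6; E_qq(-1)=-18, E_qq(2)=18.
Local maxima occur where both diagonal entries negative: (-1, -1). Count: 1.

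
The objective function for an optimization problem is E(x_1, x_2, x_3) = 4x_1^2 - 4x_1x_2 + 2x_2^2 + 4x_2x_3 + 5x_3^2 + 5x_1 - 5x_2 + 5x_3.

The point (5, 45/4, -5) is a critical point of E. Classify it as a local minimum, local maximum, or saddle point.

local minimum

The Hessian is constant: H = [[8, -4, 0], [-4, 4, 4], [0, 4, 10]].
Leading principal minors: Δ₁ = 8, Δ₂ = 16, Δ₃ = 32.
All leading minors are positive, so H is positive definite: a local minimum.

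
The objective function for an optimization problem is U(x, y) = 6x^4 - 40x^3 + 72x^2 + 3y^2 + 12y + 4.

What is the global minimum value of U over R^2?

-8

U(x,y) separates as P(x) + Q(y) + 4, so its minimum is min P + min Q + 4.
P'(x) = 24x(x - 3)(x - 2) vanishes at x ∈ {0, 2, 3}; Q'(y) = 6y + 12 vanishes at y ∈ {-2}.
Local minima of P (where P''>0): P(0)=0, P(3)=54. Local minima of Q: Q(-2)=-12.
So the global minimum of U is P(0) + Q(-2) + 4 = 0 − 12 + 4 = -8, attained at (0, -2).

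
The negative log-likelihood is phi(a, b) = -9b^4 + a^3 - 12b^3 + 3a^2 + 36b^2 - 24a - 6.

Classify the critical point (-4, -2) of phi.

The mixed partial ∂²phi/∂a∂b is 0, so the Hessian at any point is diag(phi_aa, phi_bb) = diag(6(a + 1), 36(-3b^2 - 2b + 2)).
At (-4, -2): H = diag(-18, -216).
Both eigenvalues are negative, so H is negative definite: a local maximum.

local maximum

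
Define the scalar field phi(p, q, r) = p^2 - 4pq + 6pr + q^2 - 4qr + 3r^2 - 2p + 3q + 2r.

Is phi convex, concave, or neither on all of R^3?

neither

phi is quadratic, so its Hessian is the constant matrix H = [[2, -4, 6], [-4, 2, -4], [6, -4, 6]].
Leading principal minors: 2, -12, 16.
Neither pattern holds ⇒ H is indefinite ⇒ neither convex nor concave.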